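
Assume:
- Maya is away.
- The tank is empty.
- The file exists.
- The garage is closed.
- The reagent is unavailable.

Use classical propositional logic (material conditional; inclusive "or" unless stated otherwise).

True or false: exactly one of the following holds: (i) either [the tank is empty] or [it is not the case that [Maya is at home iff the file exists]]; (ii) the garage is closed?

Let V = "the tank is full" (False), R = "Maya is at home" (False), N = "the file exists" (True), H = "the garage is closed" (True).
Formalization: (not V or not (R iff N)) xor H

not V = not False = True
R iff N = False iff True = False
not (R iff N) = not False = True
not V or not (R iff N) = True or True = True
(not V or not (R iff N)) xor H = True xor True = False

The statement is false.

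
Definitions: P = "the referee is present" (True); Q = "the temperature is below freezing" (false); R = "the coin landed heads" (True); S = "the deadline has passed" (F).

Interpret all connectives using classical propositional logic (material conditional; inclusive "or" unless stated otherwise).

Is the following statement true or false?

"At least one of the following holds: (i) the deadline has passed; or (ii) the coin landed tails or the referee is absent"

Parsed as S | (~R | ~P)

~R = ~T = F
~P = ~T = F
~R | ~P = F | F = F
S | (~R | ~P) = F | F = F

False.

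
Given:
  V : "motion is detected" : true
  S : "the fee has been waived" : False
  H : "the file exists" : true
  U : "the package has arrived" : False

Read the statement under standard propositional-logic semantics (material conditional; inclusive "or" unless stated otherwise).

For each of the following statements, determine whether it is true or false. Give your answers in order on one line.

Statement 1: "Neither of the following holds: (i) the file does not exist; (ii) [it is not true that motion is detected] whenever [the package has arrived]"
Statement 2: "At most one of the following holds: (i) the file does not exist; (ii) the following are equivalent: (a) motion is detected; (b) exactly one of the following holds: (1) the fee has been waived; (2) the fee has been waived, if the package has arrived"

Statement 1: This is not H nor (U -> not V).

not H = not True = False
not V = not True = False
U -> not V = False -> False = True
not H nor (U -> not V) = False nor True = False
Thus Statement 1 is false.

Statement 2: In symbols: not H nand (V iff (S xor (U -> S)))

not H = not True = False
U -> S = False -> False = True
S xor (U -> S) = False xor True = True
V iff (S xor (U -> S)) = True iff True = True
not H nand (V iff (S xor (U -> S))) = False nand True = True
Hence Statement 2 is true.

Statement 1 false, Statement 2 true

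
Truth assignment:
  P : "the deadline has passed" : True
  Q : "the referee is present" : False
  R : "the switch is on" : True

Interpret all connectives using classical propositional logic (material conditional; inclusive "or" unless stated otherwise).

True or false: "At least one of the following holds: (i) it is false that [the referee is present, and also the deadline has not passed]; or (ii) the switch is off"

true

Parsed as ¬(Q ∧ ¬P) ∨ ¬R

¬P = ¬T = F
Q ∧ ¬P = F ∧ F = F
¬(Q ∧ ¬P) = ¬F = T
¬R = ¬T = F
¬(Q ∧ ¬P) ∨ ¬R = T ∨ F = T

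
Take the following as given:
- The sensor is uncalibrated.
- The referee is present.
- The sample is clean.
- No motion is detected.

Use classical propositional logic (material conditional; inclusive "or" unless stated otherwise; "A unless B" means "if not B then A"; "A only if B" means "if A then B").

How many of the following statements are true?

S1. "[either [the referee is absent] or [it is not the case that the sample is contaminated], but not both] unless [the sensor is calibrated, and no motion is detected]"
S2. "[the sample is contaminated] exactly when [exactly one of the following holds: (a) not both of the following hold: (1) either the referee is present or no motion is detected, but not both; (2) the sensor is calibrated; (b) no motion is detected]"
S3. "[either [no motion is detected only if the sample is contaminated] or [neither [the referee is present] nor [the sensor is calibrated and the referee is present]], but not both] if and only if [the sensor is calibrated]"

Let Q = "the referee is present" (T), R = "the sample is contaminated" (F), P = "the sensor is calibrated" (F), S = "motion is detected" (F).

S1: In symbols: (¬Q ⊕ ¬R) ∨ (P ∧ ¬S)

¬Q = ¬T = F
¬R = ¬F = T
¬Q ⊕ ¬R = F ⊕ T = T
¬S = ¬F = T
P ∧ ¬S = F ∧ T = F
(¬Q ⊕ ¬R) ∨ (P ∧ ¬S) = T ∨ F = T
So S1 is true.

S2: In symbols: R ↔ (((Q ⊕ ¬S) ↑ P) ⊕ ¬S)

¬S = ¬F = T
Q ⊕ ¬S = T ⊕ T = F
(Q ⊕ ¬S) ↑ P = F ↑ F = T
¬S = ¬F = T
((Q ⊕ ¬S) ↑ P) ⊕ ¬S = T ⊕ T = F
R ↔ (((Q ⊕ ¬S) ↑ P) ⊕ ¬S) = F ↔ F = T
Hence S2 is true.

S3: This is ((¬S → R) ⊕ (Q ↓ (P ∧ Q))) ↔ P.

¬S = ¬F = T
¬S → R = T → F = F
P ∧ Q = F ∧ T = F
Q ↓ (P ∧ Q) = T ↓ F = F
(¬S → R) ⊕ (Q ↓ (P ∧ Q)) = F ⊕ F = F
((¬S → R) ⊕ (Q ↓ (P ∧ Q))) ↔ P = F ↔ F = T
Thus S3 is true.

True statements: 3.

3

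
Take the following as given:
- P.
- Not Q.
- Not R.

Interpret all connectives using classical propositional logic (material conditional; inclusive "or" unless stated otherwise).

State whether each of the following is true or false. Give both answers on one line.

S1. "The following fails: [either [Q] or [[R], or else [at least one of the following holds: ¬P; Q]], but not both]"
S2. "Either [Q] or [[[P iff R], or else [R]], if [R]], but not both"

S1: Formalization: ~(Q xor (R | (~P | Q)))

~P = ~T = F
~P | Q = F | F = F
R | (~P | Q) = F | F = F
Q xor (R | (~P | Q)) = F xor F = F
~(Q xor (R | (~P | Q))) = ~F = T
Hence S1 is true.

S2: In symbols: Q xor (R -> ((P <-> R) | R))

P <-> R = T <-> F = F
(P <-> R) | R = F | F = F
R -> ((P <-> R) | R) = F -> F = T
Q xor (R -> ((P <-> R) | R)) = F xor T = T
Thus S2 is true.

S1 T / S2 T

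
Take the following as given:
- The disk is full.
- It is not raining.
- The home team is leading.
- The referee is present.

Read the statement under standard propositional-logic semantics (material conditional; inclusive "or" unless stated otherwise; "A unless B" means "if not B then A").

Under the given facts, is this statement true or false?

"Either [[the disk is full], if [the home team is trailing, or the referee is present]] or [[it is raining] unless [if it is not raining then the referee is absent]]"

The statement is true.

Let D = "the home team is leading" (T), V = "the referee is present" (T), G = "the disk is full" (T), R = "it is raining" (F).
Parsed as ((¬D ∨ V) → G) ∨ (R ∨ (¬R → ¬V))

¬D = ¬T = F
¬D ∨ V = F ∨ T = T
(¬D ∨ V) → G = T → T = T
¬R = ¬F = T
¬V = ¬T = F
¬R → ¬V = T → F = F
R ∨ (¬R → ¬V) = F ∨ F = F
((¬D ∨ V) → G) ∨ (R ∨ (¬R → ¬V)) = T ∨ F = T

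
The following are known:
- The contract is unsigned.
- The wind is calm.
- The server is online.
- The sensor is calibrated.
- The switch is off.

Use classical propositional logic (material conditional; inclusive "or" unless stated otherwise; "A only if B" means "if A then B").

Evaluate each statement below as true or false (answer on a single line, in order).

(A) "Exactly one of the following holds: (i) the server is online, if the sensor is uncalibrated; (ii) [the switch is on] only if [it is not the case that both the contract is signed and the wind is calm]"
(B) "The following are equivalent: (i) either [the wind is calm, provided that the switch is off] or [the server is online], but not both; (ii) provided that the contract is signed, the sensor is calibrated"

(A) False; (B) False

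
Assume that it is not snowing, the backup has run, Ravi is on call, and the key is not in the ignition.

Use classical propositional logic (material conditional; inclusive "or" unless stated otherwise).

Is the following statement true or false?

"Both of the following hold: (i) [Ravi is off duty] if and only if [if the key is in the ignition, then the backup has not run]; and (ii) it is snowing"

Let G = "Ravi is on call" (True), W = "the key is in the ignition" (False), S = "the backup has run" (True), V = "it is snowing" (False).
This is (not G iff (W -> not S)) and V.

not G = not True = False
not S = not True = False
W -> not S = False -> False = True
not G iff (W -> not S) = False iff True = False
(not G iff (W -> not S)) and V = False and False = False

False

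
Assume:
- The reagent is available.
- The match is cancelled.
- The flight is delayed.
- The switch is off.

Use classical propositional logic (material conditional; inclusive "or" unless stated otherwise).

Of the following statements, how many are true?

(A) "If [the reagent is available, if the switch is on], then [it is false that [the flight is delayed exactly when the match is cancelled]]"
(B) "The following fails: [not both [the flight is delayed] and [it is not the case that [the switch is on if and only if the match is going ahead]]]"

0

Let S = "the switch is on" (False), P = "the reagent is available" (True), R = "the flight is delayed" (True), Q = "the match is cancelled" (True).

(A): Formalization: (S -> P) -> not (R iff Q)

S -> P = False -> True = True
R iff Q = True iff True = True
not (R iff Q) = not True = False
(S -> P) -> not (R iff Q) = True -> False = False
So (A) is false.

(B): Parsed as not (R nand not (S iff not Q))

not Q = not True = False
S iff not Q = False iff False = True
not (S iff not Q) = not True = False
R nand not (S iff not Q) = True nand False = True
not (R nand not (S iff not Q)) = not True = False
So (B) is false.

True statements: 0 (none).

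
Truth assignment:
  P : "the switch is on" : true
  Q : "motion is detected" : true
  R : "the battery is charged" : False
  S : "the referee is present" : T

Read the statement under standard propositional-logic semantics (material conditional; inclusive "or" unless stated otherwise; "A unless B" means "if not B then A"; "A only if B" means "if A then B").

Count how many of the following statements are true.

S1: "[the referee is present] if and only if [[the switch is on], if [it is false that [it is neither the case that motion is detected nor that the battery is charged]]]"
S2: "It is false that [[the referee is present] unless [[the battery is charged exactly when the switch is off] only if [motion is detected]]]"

1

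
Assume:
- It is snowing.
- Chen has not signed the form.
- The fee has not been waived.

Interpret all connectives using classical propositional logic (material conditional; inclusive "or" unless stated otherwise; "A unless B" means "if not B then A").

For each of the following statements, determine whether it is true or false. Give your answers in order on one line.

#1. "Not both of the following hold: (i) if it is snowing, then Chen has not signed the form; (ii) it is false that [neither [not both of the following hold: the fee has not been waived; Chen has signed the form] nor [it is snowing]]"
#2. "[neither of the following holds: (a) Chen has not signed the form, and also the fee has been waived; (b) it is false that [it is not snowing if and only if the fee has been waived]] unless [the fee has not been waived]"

Let G = "it is snowing" (T), N = "Chen has signed the form" (F), V = "the fee has been waived" (F).

#1: Formalization: (G -> ~N) nand ~((~V nand N) nor G)

~N = ~F = T
G -> ~N = T -> T = T
~V = ~F = T
~V nand N = T nand F = T
(~V nand N) nor G = T nor T = F
~((~V nand N) nor G) = ~F = T
(G -> ~N) nand ~((~V nand N) nor G) = T nand T = F
Thus #1 is false.

#2: Parsed as ((~N & V) nor ~(~G <-> V)) | ~V

~N = ~F = T
~N & V = T & F = F
~G = ~T = F
~G <-> V = F <-> F = T
~(~G <-> V) = ~T = F
(~N & V) nor ~(~G <-> V) = F nor F = T
~V = ~F = T
((~N & V) nor ~(~G <-> V)) | ~V = T | T = T
Hence #2 is true.

#1 False; #2 True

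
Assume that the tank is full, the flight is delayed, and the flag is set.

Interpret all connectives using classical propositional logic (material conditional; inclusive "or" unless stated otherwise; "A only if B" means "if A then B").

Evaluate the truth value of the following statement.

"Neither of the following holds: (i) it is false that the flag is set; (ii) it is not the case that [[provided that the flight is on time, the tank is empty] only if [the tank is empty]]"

False.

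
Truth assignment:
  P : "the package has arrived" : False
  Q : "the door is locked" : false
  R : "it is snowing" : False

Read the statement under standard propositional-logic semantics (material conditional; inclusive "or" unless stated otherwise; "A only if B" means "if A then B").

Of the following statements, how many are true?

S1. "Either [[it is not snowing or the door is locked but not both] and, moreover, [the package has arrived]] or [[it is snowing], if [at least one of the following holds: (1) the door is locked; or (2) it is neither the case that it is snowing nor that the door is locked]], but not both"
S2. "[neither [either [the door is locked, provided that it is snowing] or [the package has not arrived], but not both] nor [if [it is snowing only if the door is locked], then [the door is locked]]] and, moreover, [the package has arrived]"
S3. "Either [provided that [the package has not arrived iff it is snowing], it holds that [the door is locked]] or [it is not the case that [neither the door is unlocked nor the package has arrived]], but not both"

0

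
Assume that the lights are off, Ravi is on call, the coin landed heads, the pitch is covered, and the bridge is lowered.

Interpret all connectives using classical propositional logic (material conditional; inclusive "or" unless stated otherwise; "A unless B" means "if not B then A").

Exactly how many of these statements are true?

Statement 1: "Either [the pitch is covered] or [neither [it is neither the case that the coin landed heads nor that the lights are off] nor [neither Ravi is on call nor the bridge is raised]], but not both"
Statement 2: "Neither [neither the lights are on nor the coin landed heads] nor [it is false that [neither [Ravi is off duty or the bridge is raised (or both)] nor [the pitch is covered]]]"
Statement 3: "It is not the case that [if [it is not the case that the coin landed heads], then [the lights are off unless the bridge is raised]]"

0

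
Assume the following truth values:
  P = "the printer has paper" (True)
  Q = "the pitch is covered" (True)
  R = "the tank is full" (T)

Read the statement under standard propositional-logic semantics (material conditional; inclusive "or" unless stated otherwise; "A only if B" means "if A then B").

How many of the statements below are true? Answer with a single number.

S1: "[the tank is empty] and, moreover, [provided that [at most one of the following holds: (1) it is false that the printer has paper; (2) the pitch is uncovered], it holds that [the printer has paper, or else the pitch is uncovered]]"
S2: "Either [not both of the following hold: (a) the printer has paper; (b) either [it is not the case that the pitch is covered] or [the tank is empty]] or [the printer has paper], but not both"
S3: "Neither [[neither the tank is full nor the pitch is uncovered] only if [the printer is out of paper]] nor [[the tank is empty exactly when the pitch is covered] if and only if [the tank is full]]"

0

S1: This is ¬R ∧ ((¬P ↑ ¬Q) → (P ∨ ¬Q)).

¬R = ¬T = F
¬P = ¬T = F
¬Q = ¬T = F
¬P ↑ ¬Q = F ↑ F = T
¬Q = ¬T = F
P ∨ ¬Q = T ∨ F = T
(¬P ↑ ¬Q) → (P ∨ ¬Q) = T → T = T
¬R ∧ ((¬P ↑ ¬Q) → (P ∨ ¬Q)) = F ∧ T = F
Hence S1 is false.

S2: Formalization: (P ↑ (¬Q ∨ ¬R)) ⊕ P

¬Q = ¬T = F
¬R = ¬T = F
¬Q ∨ ¬R = F ∨ F = F
P ↑ (¬Q ∨ ¬R) = T ↑ F = T
(P ↑ (¬Q ∨ ¬R)) ⊕ P = T ⊕ T = F
So S2 is false.

S3: This is ((R ↓ ¬Q) → ¬P) ↓ ((¬R ↔ Q) ↔ R).

¬Q = ¬T = F
R ↓ ¬Q = T ↓ F = F
¬P = ¬T = F
(R ↓ ¬Q) → ¬P = F → F = T
¬R = ¬T = F
¬R ↔ Q = F ↔ T = F
(¬R ↔ Q) ↔ R = F ↔ T = F
((R ↓ ¬Q) → ¬P) ↓ ((¬R ↔ Q) ↔ R) = T ↓ F = F
So S3 is false.

Count: 0.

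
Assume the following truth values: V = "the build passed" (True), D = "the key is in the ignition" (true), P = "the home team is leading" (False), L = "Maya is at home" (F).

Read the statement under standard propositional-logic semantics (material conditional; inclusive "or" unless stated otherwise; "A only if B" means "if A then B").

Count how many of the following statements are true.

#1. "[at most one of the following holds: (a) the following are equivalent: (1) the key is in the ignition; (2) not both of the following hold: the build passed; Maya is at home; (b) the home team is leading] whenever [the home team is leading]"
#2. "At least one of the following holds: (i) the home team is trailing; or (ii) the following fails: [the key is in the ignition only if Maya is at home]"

2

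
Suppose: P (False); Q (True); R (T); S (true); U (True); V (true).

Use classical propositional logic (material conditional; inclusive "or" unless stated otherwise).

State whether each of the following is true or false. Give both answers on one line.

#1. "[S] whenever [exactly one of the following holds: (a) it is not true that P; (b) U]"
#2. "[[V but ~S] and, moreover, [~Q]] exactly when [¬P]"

#1 True; #2 False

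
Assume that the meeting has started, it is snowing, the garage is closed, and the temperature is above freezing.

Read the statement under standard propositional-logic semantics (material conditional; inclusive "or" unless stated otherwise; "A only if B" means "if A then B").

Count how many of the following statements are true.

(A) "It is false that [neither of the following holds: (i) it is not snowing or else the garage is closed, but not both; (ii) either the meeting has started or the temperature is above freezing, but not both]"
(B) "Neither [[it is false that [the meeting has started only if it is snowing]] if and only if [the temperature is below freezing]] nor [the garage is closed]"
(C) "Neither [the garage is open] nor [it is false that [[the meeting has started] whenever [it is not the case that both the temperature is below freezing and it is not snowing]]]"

2

Let R = "it is snowing" (T), L = "the garage is closed" (T), S = "the meeting has started" (T), N = "the temperature is below freezing" (F).

(A): In symbols: ¬((¬R ⊕ L) ↓ (S ⊕ ¬N))

¬R = ¬T = F
¬R ⊕ L = F ⊕ T = T
¬N = ¬F = T
S ⊕ ¬N = T ⊕ T = F
(¬R ⊕ L) ↓ (S ⊕ ¬N) = T ↓ F = F
¬((¬R ⊕ L) ↓ (S ⊕ ¬N)) = ¬F = T
Hence (A) is true.

(B): In symbols: (¬(S → R) ↔ N) ↓ L

S → R = T → T = T
¬(S → R) = ¬T = F
¬(S → R) ↔ N = F ↔ F = T
(¬(S → R) ↔ N) ↓ L = T ↓ T = F
So (B) is false.

(C): Parsed as ¬L ↓ ¬((N ↑ ¬R) → S)

¬L = ¬T = F
¬R = ¬T = F
N ↑ ¬R = F ↑ F = T
(N ↑ ¬R) → S = T → T = T
¬((N ↑ ¬R) → S) = ¬T = F
¬L ↓ ¬((N ↑ ¬R) → S) = F ↓ F = T
So (C) is true.

True statements: 2 ((A), (C)).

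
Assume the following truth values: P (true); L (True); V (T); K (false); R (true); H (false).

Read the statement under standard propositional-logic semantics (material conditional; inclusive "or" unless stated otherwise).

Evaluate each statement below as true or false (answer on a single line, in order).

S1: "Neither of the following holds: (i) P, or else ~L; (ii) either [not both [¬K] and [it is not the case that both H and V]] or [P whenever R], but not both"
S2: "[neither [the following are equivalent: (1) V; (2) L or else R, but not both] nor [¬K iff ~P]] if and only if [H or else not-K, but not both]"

S1: Parsed as (P | ~L) nor ((~K nand (H nand V)) xor (R -> P))

~L = ~T = F
P | ~L = T | F = T
~K = ~F = T
H nand V = F nand T = T
~K nand (H nand V) = T nand T = F
R -> P = T -> T = T
(~K nand (H nand V)) xor (R -> P) = F xor T = T
(P | ~L) nor ((~K nand (H nand V)) xor (R -> P)) = T nor T = F
So S1 is false.

S2: Formalization: ((V <-> (L xor R)) nor (~K <-> ~P)) <-> (H xor ~K)

L xor R = T xor T = F
V <-> (L xor R) = T <-> F = F
~K = ~F = T
~P = ~T = F
~K <-> ~P = T <-> F = F
(V <-> (L xor R)) nor (~K <-> ~P) = F nor F = T
~K = ~F = T
H xor ~K = F xor T = T
((V <-> (L xor R)) nor (~K <-> ~P)) <-> (H xor ~K) = T <-> T = T
Thus S2 is true.

S1 F; S2 T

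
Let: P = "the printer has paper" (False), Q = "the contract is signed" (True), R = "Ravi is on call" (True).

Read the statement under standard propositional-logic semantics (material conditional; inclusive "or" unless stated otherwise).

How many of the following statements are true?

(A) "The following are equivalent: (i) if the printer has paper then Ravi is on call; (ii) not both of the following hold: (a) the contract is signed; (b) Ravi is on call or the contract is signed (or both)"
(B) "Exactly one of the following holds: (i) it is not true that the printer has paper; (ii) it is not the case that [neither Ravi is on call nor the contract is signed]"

0

(A): This is (P -> R) iff (Q nand (R or Q)).

P -> R = False -> True = True
R or Q = True or True = True
Q nand (R or Q) = True nand True = False
(P -> R) iff (Q nand (R or Q)) = True iff False = False
Hence (A) is false.

(B): Parsed as not P xor not (R nor Q)

not P = not False = True
R nor Q = True nor True = False
not (R nor Q) = not False = True
not P xor not (R nor Q) = True xor True = False
So (B) is false.

Count: 0.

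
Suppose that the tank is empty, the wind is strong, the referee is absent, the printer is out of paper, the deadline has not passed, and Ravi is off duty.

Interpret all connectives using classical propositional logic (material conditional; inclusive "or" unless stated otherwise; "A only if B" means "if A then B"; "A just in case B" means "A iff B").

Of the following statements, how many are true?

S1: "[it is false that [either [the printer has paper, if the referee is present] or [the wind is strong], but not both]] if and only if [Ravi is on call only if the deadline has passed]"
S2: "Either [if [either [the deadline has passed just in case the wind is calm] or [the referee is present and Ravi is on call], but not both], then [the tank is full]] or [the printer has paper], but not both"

1

Let R = "the referee is present" (False), S = "the printer has paper" (False), Q = "the wind is strong" (True), V = "Ravi is on call" (False), U = "the deadline has passed" (False), P = "the tank is full" (False).

S1: Formalization: not ((R -> S) xor Q) iff (V -> U)

R -> S = False -> False = True
(R -> S) xor Q = True xor True = False
not ((R -> S) xor Q) = not False = True
V -> U = False -> False = True
not ((R -> S) xor Q) iff (V -> U) = True iff True = True
Hence S1 is true.

S2: Parsed as (((U iff not Q) xor (R and V)) -> P) xor S

not Q = not True = False
U iff not Q = False iff False = True
R and V = False and False = False
(U iff not Q) xor (R and V) = True xor False = True
((U iff not Q) xor (R and V)) -> P = True -> False = False
(((U iff not Q) xor (R and V)) -> P) xor S = False xor False = False
Thus S2 is false.

True statements: 1 (S1).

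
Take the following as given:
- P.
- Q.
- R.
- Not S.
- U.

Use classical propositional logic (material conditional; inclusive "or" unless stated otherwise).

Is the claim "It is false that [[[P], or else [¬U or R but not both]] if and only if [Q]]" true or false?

Formalization: ¬((P ∨ (¬U ⊕ R)) ↔ Q)

¬U = ¬T = F
¬U ⊕ R = F ⊕ T = T
P ∨ (¬U ⊕ R) = T ∨ T = T
(P ∨ (¬U ⊕ R)) ↔ Q = T ↔ T = T
¬((P ∨ (¬U ⊕ R)) ↔ Q) = ¬T = F

False.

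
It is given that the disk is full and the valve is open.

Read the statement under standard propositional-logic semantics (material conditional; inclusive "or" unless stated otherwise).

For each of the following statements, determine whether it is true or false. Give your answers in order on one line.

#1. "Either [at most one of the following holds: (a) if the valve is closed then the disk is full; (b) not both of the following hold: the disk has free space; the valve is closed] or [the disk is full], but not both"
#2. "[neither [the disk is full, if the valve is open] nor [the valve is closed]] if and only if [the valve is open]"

#1 true; #2 false

Let H = "the valve is open" (T), U = "the disk is full" (T).

#1: In symbols: ((¬H → U) ↑ (¬U ↑ ¬H)) ⊕ U

¬H = ¬T = F
¬H → U = F → T = T
¬U = ¬T = F
¬H = ¬T = F
¬U ↑ ¬H = F ↑ F = T
(¬H → U) ↑ (¬U ↑ ¬H) = T ↑ T = F
((¬H → U) ↑ (¬U ↑ ¬H)) ⊕ U = F ⊕ T = T
So #1 is true.

#2: In symbols: ((H → U) ↓ ¬H) ↔ H

H → U = T → T = T
¬H = ¬T = F
(H → U) ↓ ¬H = T ↓ F = F
((H → U) ↓ ¬H) ↔ H = F ↔ T = F
Hence #2 is false.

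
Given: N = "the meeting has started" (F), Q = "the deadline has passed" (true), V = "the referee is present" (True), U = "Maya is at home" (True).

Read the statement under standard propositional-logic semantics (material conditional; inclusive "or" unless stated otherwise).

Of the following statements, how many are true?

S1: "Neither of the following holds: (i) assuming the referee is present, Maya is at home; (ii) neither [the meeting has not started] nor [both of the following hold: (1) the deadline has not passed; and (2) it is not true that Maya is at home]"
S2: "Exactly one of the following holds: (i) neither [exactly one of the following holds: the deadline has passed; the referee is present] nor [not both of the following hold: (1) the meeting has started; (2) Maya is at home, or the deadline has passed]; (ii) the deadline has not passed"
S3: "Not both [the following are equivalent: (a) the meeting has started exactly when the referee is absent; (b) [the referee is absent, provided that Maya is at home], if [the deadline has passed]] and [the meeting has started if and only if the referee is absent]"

S1: Formalization: (V -> U) nor (not N nor (not Q and not U))

V -> U = True -> True = True
not N = not False = True
not Q = not True = False
not U = not True = False
not Q and not U = False and False = False
not N nor (not Q and not U) = True nor False = False
(V -> U) nor (not N nor (not Q and not U)) = True nor False = False
Thus S1 is false.

S2: Formalization: ((Q xor V) nor (N nand (U or Q))) xor not Q

Q xor V = True xor True = False
U or Q = True or True = True
N nand (U or Q) = False nand True = True
(Q xor V) nor (N nand (U or Q)) = False nor True = False
not Q = not True = False
((Q xor V) nor (N nand (U or Q))) xor not Q = False xor False = False
Hence S2 is false.

S3: Parsed as ((N iff not V) iff (Q -> (U -> not V))) nand (N iff not V)

not V = not True = False
N iff not V = False iff False = True
not V = not True = False
U -> not V = True -> False = False
Q -> (U -> not V) = True -> False = False
(N iff not V) iff (Q -> (U -> not V)) = True iff False = False
not V = not True = False
N iff not V = False iff False = True
((N iff not V) iff (Q -> (U -> not V))) nand (N iff not V) = False nand True = True
So S3 is true.

Count: 1.

1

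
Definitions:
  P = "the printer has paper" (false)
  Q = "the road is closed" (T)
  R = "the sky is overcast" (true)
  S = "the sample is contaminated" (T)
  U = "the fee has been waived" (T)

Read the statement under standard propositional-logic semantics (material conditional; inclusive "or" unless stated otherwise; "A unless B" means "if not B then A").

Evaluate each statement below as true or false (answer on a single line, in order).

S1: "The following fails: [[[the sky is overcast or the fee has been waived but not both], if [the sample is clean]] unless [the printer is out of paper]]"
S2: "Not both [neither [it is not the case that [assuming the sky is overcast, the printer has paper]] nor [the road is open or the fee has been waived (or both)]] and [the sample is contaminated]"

S1 F; S2 T

S1: Formalization: not ((not S -> (R xor U)) or not P)

not S = not True = False
R xor U = True xor True = False
not S -> (R xor U) = False -> False = True
not P = not False = True
(not S -> (R xor U)) or not P = True or True = True
not ((not S -> (R xor U)) or not P) = not True = False
Hence S1 is false.

S2: In symbols: (not (R -> P) nor (not Q or U)) nand S

R -> P = True -> False = False
not (R -> P) = not False = True
not Q = not True = False
not Q or U = False or True = True
not (R -> P) nor (not Q or U) = True nor True = False
(not (R -> P) nor (not Q or U)) nand S = False nand True = True
Thus S2 is true.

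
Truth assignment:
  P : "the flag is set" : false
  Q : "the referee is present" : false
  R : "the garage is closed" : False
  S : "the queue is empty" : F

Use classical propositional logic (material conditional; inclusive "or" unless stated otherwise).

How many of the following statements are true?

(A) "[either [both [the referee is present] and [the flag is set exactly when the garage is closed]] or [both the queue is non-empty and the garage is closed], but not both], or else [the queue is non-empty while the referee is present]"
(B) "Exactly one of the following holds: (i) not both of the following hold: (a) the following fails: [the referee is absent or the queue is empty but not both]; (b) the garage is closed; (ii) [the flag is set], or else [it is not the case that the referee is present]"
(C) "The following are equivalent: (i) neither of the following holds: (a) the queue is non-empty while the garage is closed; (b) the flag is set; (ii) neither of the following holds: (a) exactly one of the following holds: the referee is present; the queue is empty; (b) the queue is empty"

(A): This is ((Q & (P <-> R)) xor (~S & R)) | (~S & Q).

P <-> R = F <-> F = T
Q & (P <-> R) = F & T = F
~S = ~F = T
~S & R = T & F = F
(Q & (P <-> R)) xor (~S & R) = F xor F = F
~S = ~F = T
~S & Q = T & F = F
((Q & (P <-> R)) xor (~S & R)) | (~S & Q) = F | F = F
Thus (A) is false.

(B): Parsed as (~(~Q xor S) nand R) xor (P | ~Q)

~Q = ~F = T
~Q xor S = T xor F = T
~(~Q xor S) = ~T = F
~(~Q xor S) nand R = F nand F = T
~Q = ~F = T
P | ~Q = F | T = T
(~(~Q xor S) nand R) xor (P | ~Q) = T xor T = F
Thus (B) is false.

(C): In symbols: ((~S & R) nor P) <-> ((Q xor S) nor S)

~S = ~F = T
~S & R = T & F = F
(~S & R) nor P = F nor F = T
Q xor S = F xor F = F
(Q xor S) nor S = F nor F = T
((~S & R) nor P) <-> ((Q xor S) nor S) = T <-> T = T
Hence (C) is true.

1 of the 3 statements is true.

1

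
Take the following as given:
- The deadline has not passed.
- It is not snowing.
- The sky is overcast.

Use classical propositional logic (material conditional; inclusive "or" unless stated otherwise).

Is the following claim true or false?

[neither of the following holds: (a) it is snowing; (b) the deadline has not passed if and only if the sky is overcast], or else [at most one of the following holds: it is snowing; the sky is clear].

True.

Let Q = "it is snowing" (F), P = "the deadline has passed" (F), R = "the sky is overcast" (T).
In symbols: (Q nor (~P <-> R)) | (Q nand ~R)

~P = ~F = T
~P <-> R = T <-> T = T
Q nor (~P <-> R) = F nor T = F
~R = ~T = F
Q nand ~R = F nand F = T
(Q nor (~P <-> R)) | (Q nand ~R) = F | T = T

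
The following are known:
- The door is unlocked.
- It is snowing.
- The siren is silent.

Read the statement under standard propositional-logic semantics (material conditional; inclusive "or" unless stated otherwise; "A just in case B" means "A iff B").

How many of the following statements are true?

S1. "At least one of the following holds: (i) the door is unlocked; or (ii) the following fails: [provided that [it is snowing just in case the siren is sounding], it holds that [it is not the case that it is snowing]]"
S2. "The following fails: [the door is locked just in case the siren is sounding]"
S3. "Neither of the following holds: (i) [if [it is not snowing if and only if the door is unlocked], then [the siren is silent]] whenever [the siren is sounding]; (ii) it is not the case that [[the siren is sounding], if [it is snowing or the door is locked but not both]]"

1

Let P = "the door is locked" (F), Q = "it is snowing" (T), R = "the siren is sounding" (F).

S1: Formalization: ~P | ~((Q <-> R) -> ~Q)

~P = ~F = T
Q <-> R = T <-> F = F
~Q = ~T = F
(Q <-> R) -> ~Q = F -> F = T
~((Q <-> R) -> ~Q) = ~T = F
~P | ~((Q <-> R) -> ~Q) = T | F = T
So S1 is true.

S2: This is ~(P <-> R).

P <-> R = F <-> F = T
~(P <-> R) = ~T = F
So S2 is false.

S3: In symbols: (R -> ((~Q <-> ~P) -> ~R)) nor ~((Q xor P) -> R)

~Q = ~T = F
~P = ~F = T
~Q <-> ~P = F <-> T = F
~R = ~F = T
(~Q <-> ~P) -> ~R = F -> T = T
R -> ((~Q <-> ~P) -> ~R) = F -> T = T
Q xor P = T xor F = T
(Q xor P) -> R = T -> F = F
~((Q xor P) -> R) = ~F = T
(R -> ((~Q <-> ~P) -> ~R)) nor ~((Q xor P) -> R) = T nor T = F
Hence S3 is false.

True statements: 1.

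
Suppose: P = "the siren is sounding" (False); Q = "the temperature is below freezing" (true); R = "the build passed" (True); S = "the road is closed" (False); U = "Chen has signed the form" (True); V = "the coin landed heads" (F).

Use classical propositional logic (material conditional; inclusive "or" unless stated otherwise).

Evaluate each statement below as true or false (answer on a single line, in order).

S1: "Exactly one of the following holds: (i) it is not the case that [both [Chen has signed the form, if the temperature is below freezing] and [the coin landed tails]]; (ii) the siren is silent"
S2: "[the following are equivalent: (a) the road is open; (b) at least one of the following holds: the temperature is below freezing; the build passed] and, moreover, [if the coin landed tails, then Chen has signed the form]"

S1 T / S2 T

S1: Formalization: not ((Q -> U) and not V) xor not P

Q -> U = True -> True = True
not V = not False = True
(Q -> U) and not V = True and True = True
not ((Q -> U) and not V) = not True = False
not P = not False = True
not ((Q -> U) and not V) xor not P = False xor True = True
So S1 is true.

S2: Parsed as (not S iff (Q or R)) and (not V -> U)

not S = not False = True
Q or R = True or True = True
not S iff (Q or R) = True iff True = True
not V = not False = True
not V -> U = True -> True = True
(not S iff (Q or R)) and (not V -> U) = True and True = True
Hence S2 is true.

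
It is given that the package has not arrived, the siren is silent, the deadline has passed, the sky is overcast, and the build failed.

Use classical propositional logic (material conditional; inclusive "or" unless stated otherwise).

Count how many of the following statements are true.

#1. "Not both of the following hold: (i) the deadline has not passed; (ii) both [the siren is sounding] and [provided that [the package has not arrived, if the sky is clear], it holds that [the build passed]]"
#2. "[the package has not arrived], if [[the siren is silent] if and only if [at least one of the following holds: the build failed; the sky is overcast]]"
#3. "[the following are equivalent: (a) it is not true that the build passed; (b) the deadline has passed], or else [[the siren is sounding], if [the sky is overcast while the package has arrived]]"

Let R = "the deadline has passed" (T), Q = "the siren is sounding" (F), S = "the sky is overcast" (T), P = "the package has arrived" (F), U = "the build passed" (F).

#1: This is ¬R ↑ (Q ∧ ((¬S → ¬P) → U)).

¬R = ¬T = F
¬S = ¬T = F
¬P = ¬F = T
¬S → ¬P = F → T = T
(¬S → ¬P) → U = T → F = F
Q ∧ ((¬S → ¬P) → U) = F ∧ F = F
¬R ↑ (Q ∧ ((¬S → ¬P) → U)) = F ↑ F = T
So #1 is true.

#2: This is (¬Q ↔ (¬U ∨ S)) → ¬P.

¬Q = ¬F = T
¬U = ¬F = T
¬U ∨ S = T ∨ T = T
¬Q ↔ (¬U ∨ S) = T ↔ T = T
¬P = ¬F = T
(¬Q ↔ (¬U ∨ S)) → ¬P = T → T = T
Hence #2 is true.

#3: This is (¬U ↔ R) ∨ ((S ∧ P) → Q).

¬U = ¬F = T
¬U ↔ R = T ↔ T = T
S ∧ P = T ∧ F = F
(S ∧ P) → Q = F → F = T
(¬U ↔ R) ∨ ((S ∧ P) → Q) = T ∨ T = T
Thus #3 is true.

Count: 3.

3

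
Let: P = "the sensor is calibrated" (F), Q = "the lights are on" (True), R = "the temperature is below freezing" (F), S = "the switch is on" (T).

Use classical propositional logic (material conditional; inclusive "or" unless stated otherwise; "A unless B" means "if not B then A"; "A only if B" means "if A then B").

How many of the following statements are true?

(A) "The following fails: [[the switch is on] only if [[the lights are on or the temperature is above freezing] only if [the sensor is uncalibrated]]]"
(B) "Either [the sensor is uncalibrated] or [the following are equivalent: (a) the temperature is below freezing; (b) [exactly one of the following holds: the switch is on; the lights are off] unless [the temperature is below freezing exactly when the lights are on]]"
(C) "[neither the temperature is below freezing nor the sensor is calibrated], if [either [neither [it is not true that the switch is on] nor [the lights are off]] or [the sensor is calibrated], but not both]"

2

(A): Parsed as ¬(S → ((Q ∨ ¬R) → ¬P))

¬R = ¬F = T
Q ∨ ¬R = T ∨ T = T
¬P = ¬F = T
(Q ∨ ¬R) → ¬P = T → T = T
S → ((Q ∨ ¬R) → ¬P) = T → T = T
¬(S → ((Q ∨ ¬R) → ¬P)) = ¬T = F
So (A) is false.

(B): This is ¬P ∨ (R ↔ ((S ⊕ ¬Q) ∨ (R ↔ Q))).

¬P = ¬F = T
¬Q = ¬T = F
S ⊕ ¬Q = T ⊕ F = T
R ↔ Q = F ↔ T = F
(S ⊕ ¬Q) ∨ (R ↔ Q) = T ∨ F = T
R ↔ ((S ⊕ ¬Q) ∨ (R ↔ Q)) = F ↔ T = F
¬P ∨ (R ↔ ((S ⊕ ¬Q) ∨ (R ↔ Q))) = T ∨ F = T
So (B) is true.

(C): In symbols: ((¬S ↓ ¬Q) ⊕ P) → (R ↓ P)

¬S = ¬T = F
¬Q = ¬T = F
¬S ↓ ¬Q = F ↓ F = T
(¬S ↓ ¬Q) ⊕ P = T ⊕ F = T
R ↓ P = F ↓ F = T
((¬S ↓ ¬Q) ⊕ P) → (R ↓ P) = T → T = T
So (C) is true.

True statements: 2 ((B), (C)).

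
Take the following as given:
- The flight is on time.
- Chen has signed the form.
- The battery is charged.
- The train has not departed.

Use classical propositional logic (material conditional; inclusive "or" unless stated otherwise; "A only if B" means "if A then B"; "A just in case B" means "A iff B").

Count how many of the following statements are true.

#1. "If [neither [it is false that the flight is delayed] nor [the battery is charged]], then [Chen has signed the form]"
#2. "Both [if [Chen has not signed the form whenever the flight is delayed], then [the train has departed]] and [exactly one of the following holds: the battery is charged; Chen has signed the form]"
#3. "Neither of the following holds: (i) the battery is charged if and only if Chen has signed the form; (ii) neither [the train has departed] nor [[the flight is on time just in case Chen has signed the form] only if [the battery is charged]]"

Let P = "the flight is delayed" (False), R = "the battery is charged" (True), Q = "Chen has signed the form" (True), S = "the train has departed" (False).

#1: Formalization: (not P nor R) -> Q

not P = not False = True
not P nor R = True nor True = False
(not P nor R) -> Q = False -> True = True
Thus #1 is true.

#2: This is ((P -> not Q) -> S) and (R xor Q).

not Q = not True = False
P -> not Q = False -> False = True
(P -> not Q) -> S = True -> False = False
R xor Q = True xor True = False
((P -> not Q) -> S) and (R xor Q) = False and False = False
Thus #2 is false.

#3: This is (R iff Q) nor (S nor ((not P iff Q) -> R)).

R iff Q = True iff True = True
not P = not False = True
not P iff Q = True iff True = True
(not P iff Q) -> R = True -> True = True
S nor ((not P iff Q) -> R) = False nor True = False
(R iff Q) nor (S nor ((not P iff Q) -> R)) = True nor False = False
So #3 is false.

True statements: 1 (#1).

1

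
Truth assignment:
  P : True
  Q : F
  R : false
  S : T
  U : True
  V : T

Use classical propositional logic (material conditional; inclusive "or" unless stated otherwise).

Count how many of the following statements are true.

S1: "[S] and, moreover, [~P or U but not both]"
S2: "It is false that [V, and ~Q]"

S1: In symbols: S and (not P xor U)

not P = not True = False
not P xor U = False xor True = True
S and (not P xor U) = True and True = True
Thus S1 is true.

S2: This is not (V and not Q).

not Q = not False = True
V and not Q = True and True = True
not (V and not Q) = not True = False
Hence S2 is false.

True statements: 1 (S1).

1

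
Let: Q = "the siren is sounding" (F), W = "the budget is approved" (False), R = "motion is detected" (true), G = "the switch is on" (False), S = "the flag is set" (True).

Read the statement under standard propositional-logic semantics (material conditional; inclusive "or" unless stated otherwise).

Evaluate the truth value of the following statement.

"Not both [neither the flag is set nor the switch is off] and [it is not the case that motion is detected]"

True

In symbols: (S nor not G) nand not R

not G = not False = True
S nor not G = True nor True = False
not R = not True = False
(S nor not G) nand not R = False nand False = True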